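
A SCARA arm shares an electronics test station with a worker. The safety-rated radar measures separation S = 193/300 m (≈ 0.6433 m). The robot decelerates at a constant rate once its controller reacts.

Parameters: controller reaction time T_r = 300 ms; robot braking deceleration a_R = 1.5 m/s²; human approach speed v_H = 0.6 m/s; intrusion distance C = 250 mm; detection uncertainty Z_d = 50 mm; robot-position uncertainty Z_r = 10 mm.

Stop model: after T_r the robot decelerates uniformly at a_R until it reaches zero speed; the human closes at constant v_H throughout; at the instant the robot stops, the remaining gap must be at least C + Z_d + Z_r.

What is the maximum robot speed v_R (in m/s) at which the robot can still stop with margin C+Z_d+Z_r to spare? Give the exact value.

v_R_max = 1/5 m/s = 0.2000 m/s

at the boundary: (1/3)·v² + (7/10)·v + (-23/150) = 0
  disc = (7/10)² − 4·(1/3)·(-23/150) = 25/36 ; √disc = 5/6
  v_R = (−(7/10) + 5/6) / (2·(1/3)) = 1/5 m/s
check:
stop time T_s = (1/5)/(3/2) = 0.1333 s
robot in T_r: 0.2000·0.3000 = 0.0600 m
robot under decel: 0.2000²/(2·1.5000) = 0.0133 m
human closes 0.6000·0.4333 = 0.2600 m
residual clearance needed = 0.2500+0.0500+0.0100 = 0.3100 m
sum ≈ 0.0600+0.0133+0.2600+0.3100 ≈ 0.6433 m = S ✓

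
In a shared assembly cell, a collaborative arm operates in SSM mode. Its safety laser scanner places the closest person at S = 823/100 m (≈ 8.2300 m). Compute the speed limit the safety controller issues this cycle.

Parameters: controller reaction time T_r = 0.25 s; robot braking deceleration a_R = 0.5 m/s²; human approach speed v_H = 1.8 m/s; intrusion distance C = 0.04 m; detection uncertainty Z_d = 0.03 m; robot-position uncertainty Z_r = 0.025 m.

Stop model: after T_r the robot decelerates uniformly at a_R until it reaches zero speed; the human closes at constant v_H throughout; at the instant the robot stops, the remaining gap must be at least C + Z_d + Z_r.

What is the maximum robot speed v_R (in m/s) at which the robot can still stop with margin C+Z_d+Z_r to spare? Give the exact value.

v_R_max = 29/20 m/s = 1.4500 m/s

collect terms ⇒ (1)·v_R² + (77/20)·v_R + (-1537/200) = 0
  disc = (77/20)² − 4·(1)·(-1537/200) = 729/16 ; √disc = 27/4
  v_R = (−(77/20) + 27/4) / (2·(1)) = 29/20 m/s
check:
braking lasts T_s = (29/20)/(1/2) = 2.9000 s
robot in T_r: 1.4500·0.2500 = 0.3625 m
braking distance = 1.4500²/(2·0.5000) = 2.1025 m
human over T_r+T_s: 1.8000·(0.2500+2.9000) = 5.6700 m
C+Z_d+Z_r = 0.0400+0.0300+0.0250 = 0.0950 m
sum ≈ 0.3625+2.1025+5.6700+0.0950 ≈ 8.2300 m = S ✓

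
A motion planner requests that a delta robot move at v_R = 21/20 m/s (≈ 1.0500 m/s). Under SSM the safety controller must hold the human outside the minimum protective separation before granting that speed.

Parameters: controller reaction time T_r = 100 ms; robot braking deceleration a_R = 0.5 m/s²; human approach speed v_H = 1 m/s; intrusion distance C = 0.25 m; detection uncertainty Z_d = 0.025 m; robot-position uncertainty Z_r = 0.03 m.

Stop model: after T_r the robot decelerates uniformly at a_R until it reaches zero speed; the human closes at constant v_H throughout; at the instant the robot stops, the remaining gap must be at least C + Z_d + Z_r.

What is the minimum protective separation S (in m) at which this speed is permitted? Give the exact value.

S_min = 297/80 m = 3.7125 m

stop time T_s = (21/20)/(1/2) = 2.1000 s
robot in T_r: 1.0500·0.1000 = 0.1050 m
braking distance = 1.0500²/(2·0.5000) = 1.1025 m
person approaches 1.0000·(0.1000+2.1000) = 2.2000 m
C+Z_d+Z_r = 0.2500+0.0250+0.0300 = 0.3050 m
S_min ≈ 0.1050+1.1025+2.2000+0.3050  ⇒  S_min = 297/80 m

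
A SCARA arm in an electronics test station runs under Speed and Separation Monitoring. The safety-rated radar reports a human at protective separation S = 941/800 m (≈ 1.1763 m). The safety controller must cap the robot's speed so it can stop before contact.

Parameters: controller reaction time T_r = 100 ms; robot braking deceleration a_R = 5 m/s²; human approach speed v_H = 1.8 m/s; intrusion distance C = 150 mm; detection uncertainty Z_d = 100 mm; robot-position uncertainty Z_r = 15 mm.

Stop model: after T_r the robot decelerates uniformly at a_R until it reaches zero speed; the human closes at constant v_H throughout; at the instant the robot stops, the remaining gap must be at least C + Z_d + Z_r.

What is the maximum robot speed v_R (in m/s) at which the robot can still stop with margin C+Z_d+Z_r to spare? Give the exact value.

v_R_max = 5/4 m/s = 1.2500 m/s

at the boundary: (1/10)·v² + (23/50)·v + (-117/160) = 0
  disc = (23/50)² − 4·(1/10)·(-117/160) = 5041/10000 ; √disc = 71/100
  v_R = (−(23/50) + 71/100) / (2·(1/10)) = 5/4 m/s
check:
T_s = v_R/a_R = (5/4)/5 = 0.2500 s
robot in T_r: 1.2500·0.1000 = 0.1250 m
robot covers 1.2500·0.2500 − ½·5.0000·0.2500² = 0.1562 m while stopping
human over T_r+T_s: 1.8000·(0.1000+0.2500) = 0.6300 m
margins: 0.1500+0.1000+0.0150 = 0.2650 m
sum ≈ 0.1250+0.1562+0.6300+0.2650 ≈ 1.1763 m = S ✓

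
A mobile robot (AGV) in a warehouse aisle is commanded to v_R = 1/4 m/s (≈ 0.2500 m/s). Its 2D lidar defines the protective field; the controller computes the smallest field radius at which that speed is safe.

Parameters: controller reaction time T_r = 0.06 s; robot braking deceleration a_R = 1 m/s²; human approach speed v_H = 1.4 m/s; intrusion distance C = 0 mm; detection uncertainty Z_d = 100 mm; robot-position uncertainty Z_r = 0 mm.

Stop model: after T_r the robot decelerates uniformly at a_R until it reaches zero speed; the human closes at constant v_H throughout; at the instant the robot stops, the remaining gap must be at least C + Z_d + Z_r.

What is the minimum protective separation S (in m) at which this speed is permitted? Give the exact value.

S_min = 2321/4000 m = 0.5803 m

stop time T_s = (1/4)/1 = 0.2500 s
reaction-phase robot travel = 0.2500·0.0600 = 0.0150 m
robot under decel: 0.2500²/(2·1.0000) = 0.0312 m
human over T_r+T_s: 1.4000·(0.0600+0.2500) = 0.4340 m
residual clearance needed = 0.0000+0.1000+0.0000 = 0.1000 m
S_min ≈ 0.0150+0.0312+0.4340+0.1000  ⇒  S_min = 2321/4000 m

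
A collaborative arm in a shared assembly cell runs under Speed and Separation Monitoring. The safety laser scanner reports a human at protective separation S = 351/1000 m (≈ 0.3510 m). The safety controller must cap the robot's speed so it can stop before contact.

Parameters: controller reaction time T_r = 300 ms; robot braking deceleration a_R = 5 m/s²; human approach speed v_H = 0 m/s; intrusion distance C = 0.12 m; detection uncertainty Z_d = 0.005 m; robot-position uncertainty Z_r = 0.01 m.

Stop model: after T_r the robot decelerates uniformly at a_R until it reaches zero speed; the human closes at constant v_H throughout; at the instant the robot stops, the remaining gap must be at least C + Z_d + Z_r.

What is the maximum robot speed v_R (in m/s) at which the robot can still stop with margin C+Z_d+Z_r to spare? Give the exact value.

at the boundary: (1/10)·v² + (3/10)·v + (-27/125) = 0
  disc = (3/10)² − 4·(1/10)·(-27/125) = 441/2500 ; √disc = 21/50
  v_R = (−(3/10) + 21/50) / (2·(1/10)) = 3/5 m/s
check:
stop time T_s = (3/5)/5 = 0.1200 s
robot in T_r: 0.6000·0.3000 = 0.1800 m
robot covers 0.6000·0.1200 − ½·5.0000·0.1200² = 0.0360 m while stopping
human closes 0.0000·0.4200 = 0.0000 m
C+Z_d+Z_r = 0.1200+0.0050+0.0100 = 0.1350 m
sum ≈ 0.1800+0.0360+0.0000+0.1350 ≈ 0.3510 m = S ✓

v_R_max = 3/5 m/s = 0.6000 m/s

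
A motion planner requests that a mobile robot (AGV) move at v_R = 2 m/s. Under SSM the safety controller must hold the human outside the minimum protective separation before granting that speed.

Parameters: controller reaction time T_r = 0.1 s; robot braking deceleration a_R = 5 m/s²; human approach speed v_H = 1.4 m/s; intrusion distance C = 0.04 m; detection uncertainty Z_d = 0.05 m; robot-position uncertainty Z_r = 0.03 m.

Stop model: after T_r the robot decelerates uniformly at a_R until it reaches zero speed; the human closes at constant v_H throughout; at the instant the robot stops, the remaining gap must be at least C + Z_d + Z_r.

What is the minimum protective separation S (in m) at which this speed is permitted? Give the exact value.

braking lasts T_s = 2/5 = 0.4000 s
reaction-phase robot travel = 2.0000·0.1000 = 0.2000 m
robot under decel: 2.0000²/(2·5.0000) = 0.4000 m
human closes 1.4000·0.5000 = 0.7000 m
C+Z_d+Z_r = 0.0400+0.0500+0.0300 = 0.1200 m
S_min ≈ 0.2000+0.4000+0.7000+0.1200  ⇒  S_min = 71/50 m

S_min = 71/50 m = 1.4200 m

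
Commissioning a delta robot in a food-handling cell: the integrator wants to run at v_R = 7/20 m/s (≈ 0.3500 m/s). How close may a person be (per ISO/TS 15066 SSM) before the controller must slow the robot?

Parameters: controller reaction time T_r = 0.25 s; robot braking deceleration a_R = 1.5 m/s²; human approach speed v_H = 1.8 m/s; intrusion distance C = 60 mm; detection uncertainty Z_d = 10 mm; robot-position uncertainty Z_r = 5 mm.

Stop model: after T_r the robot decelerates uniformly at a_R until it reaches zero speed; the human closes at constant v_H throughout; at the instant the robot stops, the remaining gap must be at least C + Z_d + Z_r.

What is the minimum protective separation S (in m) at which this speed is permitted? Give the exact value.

S_min = 161/150 m = 1.0733 m

T_s = v_R/a_R = (7/20)/(3/2) = 0.2333 s
reaction-phase robot travel = 0.3500·0.2500 = 0.0875 m
robot under decel: 0.3500²/(2·1.5000) = 0.0408 m
human closes 1.8000·0.4833 = 0.8700 m
margins: 0.0600+0.0100+0.0050 = 0.0750 m
S_min ≈ 0.0875+0.0408+0.8700+0.0750  ⇒  S_min = 161/150 m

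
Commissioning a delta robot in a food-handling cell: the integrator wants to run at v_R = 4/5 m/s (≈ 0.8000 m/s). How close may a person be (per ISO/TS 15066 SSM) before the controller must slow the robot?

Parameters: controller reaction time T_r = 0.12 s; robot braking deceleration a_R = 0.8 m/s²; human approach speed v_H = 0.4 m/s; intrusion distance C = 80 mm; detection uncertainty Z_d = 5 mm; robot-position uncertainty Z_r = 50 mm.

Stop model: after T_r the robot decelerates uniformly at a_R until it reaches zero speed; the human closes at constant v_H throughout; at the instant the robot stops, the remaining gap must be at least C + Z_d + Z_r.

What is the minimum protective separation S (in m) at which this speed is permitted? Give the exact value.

S_min = 1079/1000 m = 1.0790 m

braking lasts T_s = (4/5)/(4/5) = 1.0000 s
robot covers v_R·T_r = 0.8000·0.1200 = 0.0960 m before braking
robot under decel: 0.8000²/(2·0.8000) = 0.4000 m
human closes 0.4000·1.1200 = 0.4480 m
residual clearance needed = 0.0800+0.0050+0.0500 = 0.1350 m
S_min ≈ 0.0960+0.4000+0.4480+0.1350  ⇒  S_min = 1079/1000 m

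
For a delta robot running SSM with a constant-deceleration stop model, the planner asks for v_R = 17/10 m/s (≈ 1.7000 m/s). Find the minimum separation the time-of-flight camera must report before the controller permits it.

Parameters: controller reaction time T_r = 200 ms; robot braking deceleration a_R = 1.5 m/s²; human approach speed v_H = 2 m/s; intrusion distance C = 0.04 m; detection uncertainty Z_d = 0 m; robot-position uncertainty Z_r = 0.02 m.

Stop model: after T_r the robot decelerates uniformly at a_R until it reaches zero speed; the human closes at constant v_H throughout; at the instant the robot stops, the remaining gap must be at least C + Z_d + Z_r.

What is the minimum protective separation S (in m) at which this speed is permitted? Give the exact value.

S_min = 403/100 m = 4.0300 m

stop time T_s = (17/10)/(3/2) = 1.1333 s
robot covers v_R·T_r = 1.7000·0.2000 = 0.3400 m before braking
robot under decel: 1.7000²/(2·1.5000) = 0.9633 m
human over T_r+T_s: 2.0000·(0.2000+1.1333) = 2.6667 m
C+Z_d+Z_r = 0.0400+0.0000+0.0200 = 0.0600 m
S_min ≈ 0.3400+0.9633+2.6667+0.0600  ⇒  S_min = 403/100 m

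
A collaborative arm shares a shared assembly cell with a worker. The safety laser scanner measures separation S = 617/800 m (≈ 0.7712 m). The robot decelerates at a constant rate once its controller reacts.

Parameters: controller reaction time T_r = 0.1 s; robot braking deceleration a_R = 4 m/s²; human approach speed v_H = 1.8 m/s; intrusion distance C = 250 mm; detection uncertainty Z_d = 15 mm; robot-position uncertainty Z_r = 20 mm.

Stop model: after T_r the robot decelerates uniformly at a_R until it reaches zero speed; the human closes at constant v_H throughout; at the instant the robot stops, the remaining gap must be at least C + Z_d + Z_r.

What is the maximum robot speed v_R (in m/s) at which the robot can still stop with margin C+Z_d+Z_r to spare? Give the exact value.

collect terms ⇒ (1/8)·v_R² + (11/20)·v_R + (-49/160) = 0
  disc = (11/20)² − 4·(1/8)·(-49/160) = 729/1600 ; √disc = 27/40
  v_R = (−(11/20) + 27/40) / (2·(1/8)) = 1/2 m/s
check:
T_s = v_R/a_R = (1/2)/4 = 0.1250 s
reaction-phase robot travel = 0.5000·0.1000 = 0.0500 m
robot covers 0.5000·0.1250 − ½·4.0000·0.1250² = 0.0312 m while stopping
person approaches 1.8000·(0.1000+0.1250) = 0.4050 m
C+Z_d+Z_r = 0.2500+0.0150+0.0200 = 0.2850 m
sum ≈ 0.0500+0.0312+0.4050+0.2850 ≈ 0.7712 m = S ✓

v_R_max = 1/2 m/s = 0.5000 m/s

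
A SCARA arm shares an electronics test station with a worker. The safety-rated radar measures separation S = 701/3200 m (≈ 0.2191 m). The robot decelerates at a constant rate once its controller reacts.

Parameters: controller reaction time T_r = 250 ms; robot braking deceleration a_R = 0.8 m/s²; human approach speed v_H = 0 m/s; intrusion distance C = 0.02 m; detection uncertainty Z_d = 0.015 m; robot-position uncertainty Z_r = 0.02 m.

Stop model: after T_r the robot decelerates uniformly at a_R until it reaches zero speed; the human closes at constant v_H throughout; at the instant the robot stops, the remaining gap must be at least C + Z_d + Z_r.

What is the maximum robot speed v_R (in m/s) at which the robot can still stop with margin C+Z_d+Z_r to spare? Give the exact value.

quadratic (5/8)·v² + (1/4)·v + (-21/128) = 0
  disc = (1/4)² − 4·(5/8)·(-21/128) = 121/256 ; √disc = 11/16
  v_R = (−(1/4) + 11/16) / (2·(5/8)) = 7/20 m/s
check:
stop time T_s = (7/20)/(4/5) = 0.4375 s
reaction-phase robot travel = 0.3500·0.2500 = 0.0875 m
robot covers 0.3500·0.4375 − ½·0.8000·0.4375² = 0.0766 m while stopping
human closes 0.0000·0.6875 = 0.0000 m
margins: 0.0200+0.0150+0.0200 = 0.0550 m
sum ≈ 0.0875+0.0766+0.0000+0.0550 ≈ 0.2191 m = S ✓

v_R_max = 7/20 m/s = 0.3500 m/s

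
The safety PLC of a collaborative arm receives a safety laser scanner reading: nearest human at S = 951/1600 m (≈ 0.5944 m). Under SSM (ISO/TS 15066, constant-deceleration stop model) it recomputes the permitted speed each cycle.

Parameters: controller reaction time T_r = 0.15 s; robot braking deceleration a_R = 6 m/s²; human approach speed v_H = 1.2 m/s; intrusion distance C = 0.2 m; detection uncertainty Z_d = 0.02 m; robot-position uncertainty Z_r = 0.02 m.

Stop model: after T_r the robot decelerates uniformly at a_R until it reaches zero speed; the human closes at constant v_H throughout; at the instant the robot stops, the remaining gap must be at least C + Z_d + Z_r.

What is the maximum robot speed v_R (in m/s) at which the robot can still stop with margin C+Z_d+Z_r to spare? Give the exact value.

at the boundary: (1/12)·v² + (7/20)·v + (-279/1600) = 0
  disc = (7/20)² − 4·(1/12)·(-279/1600) = 289/1600 ; √disc = 17/40
  v_R = (−(7/20) + 17/40) / (2·(1/12)) = 9/20 m/s
check:
T_s = v_R/a_R = (9/20)/6 = 0.0750 s
robot covers v_R·T_r = 0.4500·0.1500 = 0.0675 m before braking
robot under decel: 0.4500²/(2·6.0000) = 0.0169 m
human over T_r+T_s: 1.2000·(0.1500+0.0750) = 0.2700 m
residual clearance needed = 0.2000+0.0200+0.0200 = 0.2400 m
sum ≈ 0.0675+0.0169+0.2700+0.2400 ≈ 0.5944 m = S ✓

v_R_max = 9/20 m/s = 0.4500 m/s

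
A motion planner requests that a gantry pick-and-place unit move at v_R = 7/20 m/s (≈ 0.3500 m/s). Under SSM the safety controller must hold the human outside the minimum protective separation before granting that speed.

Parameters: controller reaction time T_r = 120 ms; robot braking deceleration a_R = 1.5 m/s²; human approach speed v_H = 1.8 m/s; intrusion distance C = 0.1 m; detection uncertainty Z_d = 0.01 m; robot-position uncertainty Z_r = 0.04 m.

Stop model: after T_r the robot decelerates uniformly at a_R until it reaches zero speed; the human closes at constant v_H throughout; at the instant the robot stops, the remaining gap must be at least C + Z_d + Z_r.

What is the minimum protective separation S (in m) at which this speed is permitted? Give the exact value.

T_s = v_R/a_R = (7/20)/(3/2) = 0.2333 s
robot covers v_R·T_r = 0.3500·0.1200 = 0.0420 m before braking
braking distance = 0.3500²/(2·1.5000) = 0.0408 m
person approaches 1.8000·(0.1200+0.2333) = 0.6360 m
residual clearance needed = 0.1000+0.0100+0.0400 = 0.1500 m
S_min ≈ 0.0420+0.0408+0.6360+0.1500  ⇒  S_min = 5213/6000 m

S_min = 5213/6000 m = 0.8688 m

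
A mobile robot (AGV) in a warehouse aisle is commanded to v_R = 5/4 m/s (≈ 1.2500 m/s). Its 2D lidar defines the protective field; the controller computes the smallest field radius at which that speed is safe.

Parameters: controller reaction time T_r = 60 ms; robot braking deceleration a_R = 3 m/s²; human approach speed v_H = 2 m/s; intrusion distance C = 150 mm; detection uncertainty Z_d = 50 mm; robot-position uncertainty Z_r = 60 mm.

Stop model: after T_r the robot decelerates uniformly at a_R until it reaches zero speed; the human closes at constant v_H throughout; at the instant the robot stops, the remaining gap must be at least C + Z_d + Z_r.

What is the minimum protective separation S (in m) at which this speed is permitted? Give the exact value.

stop time T_s = (5/4)/3 = 0.4167 s
robot covers v_R·T_r = 1.2500·0.0600 = 0.0750 m before braking
robot under decel: 1.2500²/(2·3.0000) = 0.2604 m
human closes 2.0000·0.4767 = 0.9533 m
margins: 0.1500+0.0500+0.0600 = 0.2600 m
S_min ≈ 0.0750+0.2604+0.9533+0.2600  ⇒  S_min = 1239/800 m

S_min = 1239/800 m = 1.5488 m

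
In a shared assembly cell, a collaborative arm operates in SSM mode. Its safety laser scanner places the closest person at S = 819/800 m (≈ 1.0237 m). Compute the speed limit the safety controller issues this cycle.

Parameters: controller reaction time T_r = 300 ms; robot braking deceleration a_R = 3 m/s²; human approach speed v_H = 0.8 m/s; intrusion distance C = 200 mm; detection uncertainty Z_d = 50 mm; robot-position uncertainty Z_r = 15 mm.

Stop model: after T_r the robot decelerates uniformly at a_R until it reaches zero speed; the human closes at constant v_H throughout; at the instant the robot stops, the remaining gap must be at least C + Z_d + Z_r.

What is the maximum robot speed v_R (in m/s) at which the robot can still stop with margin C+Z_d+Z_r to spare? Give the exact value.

v_R_max = 3/4 m/s = 0.7500 m/s

at the boundary: (1/6)·v² + (17/30)·v + (-83/160) = 0
  disc = (17/30)² − 4·(1/6)·(-83/160) = 2401/3600 ; √disc = 49/60
  v_R = (−(17/30) + 49/60) / (2·(1/6)) = 3/4 m/s
check:
braking lasts T_s = (3/4)/3 = 0.2500 s
robot in T_r: 0.7500·0.3000 = 0.2250 m
robot covers 0.7500·0.2500 − ½·3.0000·0.2500² = 0.0938 m while stopping
human over T_r+T_s: 0.8000·(0.3000+0.2500) = 0.4400 m
residual clearance needed = 0.2000+0.0500+0.0150 = 0.2650 m
sum ≈ 0.2250+0.0938+0.4400+0.2650 ≈ 1.0237 m = S ✓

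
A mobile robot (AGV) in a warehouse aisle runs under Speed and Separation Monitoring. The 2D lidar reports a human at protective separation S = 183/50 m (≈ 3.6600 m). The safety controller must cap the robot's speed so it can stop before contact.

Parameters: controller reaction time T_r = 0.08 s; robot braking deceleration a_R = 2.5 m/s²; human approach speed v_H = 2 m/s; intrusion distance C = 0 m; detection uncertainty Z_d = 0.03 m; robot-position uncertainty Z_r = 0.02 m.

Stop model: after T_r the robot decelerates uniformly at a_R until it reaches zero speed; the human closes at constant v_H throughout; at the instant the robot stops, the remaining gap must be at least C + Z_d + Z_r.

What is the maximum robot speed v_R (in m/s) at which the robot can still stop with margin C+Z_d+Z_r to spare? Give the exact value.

collect terms ⇒ (1/5)·v_R² + (22/25)·v_R + (-69/20) = 0
  disc = (22/25)² − 4·(1/5)·(-69/20) = 2209/625 ; √disc = 47/25
  v_R = (−(22/25) + 47/25) / (2·(1/5)) = 5/2 m/s
check:
braking lasts T_s = (5/2)/(5/2) = 1.0000 s
robot in T_r: 2.5000·0.0800 = 0.2000 m
robot under decel: 2.5000²/(2·2.5000) = 1.2500 m
person approaches 2.0000·(0.0800+1.0000) = 2.1600 m
residual clearance needed = 0.0000+0.0300+0.0200 = 0.0500 m
sum ≈ 0.2000+1.2500+2.1600+0.0500 ≈ 3.6600 m = S ✓

v_R_max = 5/2 m/s = 2.5000 m/s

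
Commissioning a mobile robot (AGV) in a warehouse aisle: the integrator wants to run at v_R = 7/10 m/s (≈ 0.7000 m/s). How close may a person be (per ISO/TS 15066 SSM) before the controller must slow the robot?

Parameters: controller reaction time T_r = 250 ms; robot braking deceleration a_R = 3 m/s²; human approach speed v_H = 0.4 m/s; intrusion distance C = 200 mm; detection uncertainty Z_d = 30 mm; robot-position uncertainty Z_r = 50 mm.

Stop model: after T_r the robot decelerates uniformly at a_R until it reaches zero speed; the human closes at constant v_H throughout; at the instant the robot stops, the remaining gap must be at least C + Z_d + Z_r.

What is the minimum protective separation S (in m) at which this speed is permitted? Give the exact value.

stop time T_s = (7/10)/3 = 0.2333 s
robot in T_r: 0.7000·0.2500 = 0.1750 m
robot covers 0.7000·0.2333 − ½·3.0000·0.2333² = 0.0817 m while stopping
human closes 0.4000·0.4833 = 0.1933 m
margins: 0.2000+0.0300+0.0500 = 0.2800 m
S_min ≈ 0.1750+0.0817+0.1933+0.2800  ⇒  S_min = 73/100 m

S_min = 73/100 m = 0.7300 m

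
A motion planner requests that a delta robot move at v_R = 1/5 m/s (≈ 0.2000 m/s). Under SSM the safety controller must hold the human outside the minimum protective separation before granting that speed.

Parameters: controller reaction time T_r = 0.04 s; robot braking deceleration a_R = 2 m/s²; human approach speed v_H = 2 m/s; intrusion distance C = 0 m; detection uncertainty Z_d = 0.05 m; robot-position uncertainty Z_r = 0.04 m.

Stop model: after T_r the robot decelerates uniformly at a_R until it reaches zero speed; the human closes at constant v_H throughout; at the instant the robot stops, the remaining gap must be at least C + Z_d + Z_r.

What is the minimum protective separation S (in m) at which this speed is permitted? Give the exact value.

T_s = v_R/a_R = (1/5)/2 = 0.1000 s
robot in T_r: 0.2000·0.0400 = 0.0080 m
robot under decel: 0.2000²/(2·2.0000) = 0.0100 m
person approaches 2.0000·(0.0400+0.1000) = 0.2800 m
residual clearance needed = 0.0000+0.0500+0.0400 = 0.0900 m
S_min ≈ 0.0080+0.0100+0.2800+0.0900  ⇒  S_min = 97/250 m

S_min = 97/250 m = 0.3880 m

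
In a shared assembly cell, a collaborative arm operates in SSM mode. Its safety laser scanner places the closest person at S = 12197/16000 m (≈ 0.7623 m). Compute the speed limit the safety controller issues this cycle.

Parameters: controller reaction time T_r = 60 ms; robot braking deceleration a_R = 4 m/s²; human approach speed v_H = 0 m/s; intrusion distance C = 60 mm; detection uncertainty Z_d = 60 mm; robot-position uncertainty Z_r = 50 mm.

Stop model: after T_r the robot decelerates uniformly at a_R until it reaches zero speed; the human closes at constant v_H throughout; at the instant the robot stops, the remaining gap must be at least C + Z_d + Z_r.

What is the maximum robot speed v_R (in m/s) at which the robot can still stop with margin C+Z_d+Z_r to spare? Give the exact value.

v_R_max = 39/20 m/s = 1.9500 m/s

at the boundary: (1/8)·v² + (3/50)·v + (-9477/16000) = 0
  disc = (3/50)² − 4·(1/8)·(-9477/16000) = 47961/160000 ; √disc = 219/400
  v_R = (−(3/50) + 219/400) / (2·(1/8)) = 39/20 m/s
check:
T_s = v_R/a_R = (39/20)/4 = 0.4875 s
robot covers v_R·T_r = 1.9500·0.0600 = 0.1170 m before braking
robot under decel: 1.9500²/(2·4.0000) = 0.4753 m
human closes 0.0000·0.5475 = 0.0000 m
margins: 0.0600+0.0600+0.0500 = 0.1700 m
sum ≈ 0.1170+0.4753+0.0000+0.1700 ≈ 0.7623 m = S ✓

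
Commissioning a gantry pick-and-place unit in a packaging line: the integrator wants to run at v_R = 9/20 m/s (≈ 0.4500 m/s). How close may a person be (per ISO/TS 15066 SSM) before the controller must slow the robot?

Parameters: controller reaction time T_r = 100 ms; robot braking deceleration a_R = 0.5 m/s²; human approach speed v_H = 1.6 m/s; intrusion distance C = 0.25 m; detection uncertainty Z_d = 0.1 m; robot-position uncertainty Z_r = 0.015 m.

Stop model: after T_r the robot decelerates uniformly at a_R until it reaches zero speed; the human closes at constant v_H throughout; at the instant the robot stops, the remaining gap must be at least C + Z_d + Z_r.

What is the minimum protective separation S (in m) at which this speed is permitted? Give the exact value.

S_min = 177/80 m = 2.2125 m

braking lasts T_s = (9/20)/(1/2) = 0.9000 s
robot covers v_R·T_r = 0.4500·0.1000 = 0.0450 m before braking
robot under decel: 0.4500²/(2·0.5000) = 0.2025 m
human closes 1.6000·1.0000 = 1.6000 m
C+Z_d+Z_r = 0.2500+0.1000+0.0150 = 0.3650 m
S_min ≈ 0.0450+0.2025+1.6000+0.3650  ⇒  S_min = 177/80 m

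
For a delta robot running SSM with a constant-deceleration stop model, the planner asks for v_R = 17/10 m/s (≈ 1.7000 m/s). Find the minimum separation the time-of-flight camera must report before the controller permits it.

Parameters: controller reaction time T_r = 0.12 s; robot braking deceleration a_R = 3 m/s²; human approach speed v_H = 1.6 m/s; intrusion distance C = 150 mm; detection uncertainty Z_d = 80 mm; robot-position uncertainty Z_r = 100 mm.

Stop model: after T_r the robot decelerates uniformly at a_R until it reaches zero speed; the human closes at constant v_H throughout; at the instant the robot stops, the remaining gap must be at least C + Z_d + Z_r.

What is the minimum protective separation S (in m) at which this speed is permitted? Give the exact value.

S_min = 6343/3000 m = 2.1143 m

stop time T_s = (17/10)/3 = 0.5667 s
robot covers v_R·T_r = 1.7000·0.1200 = 0.2040 m before braking
robot covers 1.7000·0.5667 − ½·3.0000·0.5667² = 0.4817 m while stopping
person approaches 1.6000·(0.1200+0.5667) = 1.0987 m
C+Z_d+Z_r = 0.1500+0.0800+0.1000 = 0.3300 m
S_min ≈ 0.2040+0.4817+1.0987+0.3300  ⇒  S_min = 6343/3000 m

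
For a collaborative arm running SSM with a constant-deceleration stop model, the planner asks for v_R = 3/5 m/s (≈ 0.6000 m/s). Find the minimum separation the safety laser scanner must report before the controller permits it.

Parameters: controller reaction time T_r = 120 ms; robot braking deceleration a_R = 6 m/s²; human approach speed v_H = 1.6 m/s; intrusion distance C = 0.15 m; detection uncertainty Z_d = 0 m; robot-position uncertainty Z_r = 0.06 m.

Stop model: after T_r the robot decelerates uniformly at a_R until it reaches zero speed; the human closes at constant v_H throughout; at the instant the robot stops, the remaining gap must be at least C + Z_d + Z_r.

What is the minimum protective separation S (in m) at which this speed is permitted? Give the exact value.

T_s = v_R/a_R = (3/5)/6 = 0.1000 s
robot covers v_R·T_r = 0.6000·0.1200 = 0.0720 m before braking
robot under decel: 0.6000²/(2·6.0000) = 0.0300 m
human over T_r+T_s: 1.6000·(0.1200+0.1000) = 0.3520 m
margins: 0.1500+0.0000+0.0600 = 0.2100 m
S_min ≈ 0.0720+0.0300+0.3520+0.2100  ⇒  S_min = 83/125 m

S_min = 83/125 m = 0.6640 m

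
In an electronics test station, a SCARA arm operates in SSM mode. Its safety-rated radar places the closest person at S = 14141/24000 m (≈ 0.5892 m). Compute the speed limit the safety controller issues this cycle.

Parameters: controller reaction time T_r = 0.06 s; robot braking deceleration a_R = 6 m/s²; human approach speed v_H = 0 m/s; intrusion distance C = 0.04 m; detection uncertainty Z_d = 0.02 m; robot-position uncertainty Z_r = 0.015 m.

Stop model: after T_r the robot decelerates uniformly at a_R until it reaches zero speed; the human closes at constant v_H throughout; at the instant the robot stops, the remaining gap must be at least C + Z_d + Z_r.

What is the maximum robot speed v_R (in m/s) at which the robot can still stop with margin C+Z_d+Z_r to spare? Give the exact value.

collect terms ⇒ (1/12)·v_R² + (3/50)·v_R + (-12341/24000) = 0
  disc = (3/50)² − 4·(1/12)·(-12341/24000) = 63001/360000 ; √disc = 251/600
  v_R = (−(3/50) + 251/600) / (2·(1/12)) = 43/20 m/s
check:
T_s = v_R/a_R = (43/20)/6 = 0.3583 s
robot covers v_R·T_r = 2.1500·0.0600 = 0.1290 m before braking
braking distance = 2.1500²/(2·6.0000) = 0.3852 m
person approaches 0.0000·(0.0600+0.3583) = 0.0000 m
margins: 0.0400+0.0200+0.0150 = 0.0750 m
sum ≈ 0.1290+0.3852+0.0000+0.0750 ≈ 0.5892 m = S ✓

v_R_max = 43/20 m/s = 2.1500 m/s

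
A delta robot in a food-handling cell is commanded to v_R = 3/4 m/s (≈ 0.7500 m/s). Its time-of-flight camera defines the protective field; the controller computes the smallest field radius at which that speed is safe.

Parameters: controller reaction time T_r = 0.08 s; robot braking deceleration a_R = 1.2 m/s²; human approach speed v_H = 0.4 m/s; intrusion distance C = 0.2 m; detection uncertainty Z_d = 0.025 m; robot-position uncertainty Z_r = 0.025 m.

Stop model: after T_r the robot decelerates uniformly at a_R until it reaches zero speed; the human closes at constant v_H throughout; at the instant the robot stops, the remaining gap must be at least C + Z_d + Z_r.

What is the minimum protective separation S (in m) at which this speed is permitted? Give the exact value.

S_min = 6611/8000 m = 0.8264 m

stop time T_s = (3/4)/(6/5) = 0.6250 s
reaction-phase robot travel = 0.7500·0.0800 = 0.0600 m
braking distance = 0.7500²/(2·1.2000) = 0.2344 m
human over T_r+T_s: 0.4000·(0.0800+0.6250) = 0.2820 m
residual clearance needed = 0.2000+0.0250+0.0250 = 0.2500 m
S_min ≈ 0.0600+0.2344+0.2820+0.2500  ⇒  S_min = 6611/8000 m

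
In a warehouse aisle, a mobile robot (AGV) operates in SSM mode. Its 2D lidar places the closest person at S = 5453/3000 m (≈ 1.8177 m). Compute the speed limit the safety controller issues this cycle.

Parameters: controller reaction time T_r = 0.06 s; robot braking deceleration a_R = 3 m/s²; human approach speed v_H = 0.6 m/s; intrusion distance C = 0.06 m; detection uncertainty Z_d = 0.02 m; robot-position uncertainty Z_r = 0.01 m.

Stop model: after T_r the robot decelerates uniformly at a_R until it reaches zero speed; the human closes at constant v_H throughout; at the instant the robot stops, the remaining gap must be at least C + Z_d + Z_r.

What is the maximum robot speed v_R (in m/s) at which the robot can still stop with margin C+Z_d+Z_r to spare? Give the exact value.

v_R_max = 5/2 m/s = 2.5000 m/s

at the boundary: (1/6)·v² + (13/50)·v + (-203/120) = 0
  disc = (13/50)² − 4·(1/6)·(-203/120) = 6724/5625 ; √disc = 82/75
  v_R = (−(13/50) + 82/75) / (2·(1/6)) = 5/2 m/s
check:
braking lasts T_s = (5/2)/3 = 0.8333 s
robot in T_r: 2.5000·0.0600 = 0.1500 m
robot covers 2.5000·0.8333 − ½·3.0000·0.8333² = 1.0417 m while stopping
human over T_r+T_s: 0.6000·(0.0600+0.8333) = 0.5360 m
residual clearance needed = 0.0600+0.0200+0.0100 = 0.0900 m
sum ≈ 0.1500+1.0417+0.5360+0.0900 ≈ 1.8177 m = S ✓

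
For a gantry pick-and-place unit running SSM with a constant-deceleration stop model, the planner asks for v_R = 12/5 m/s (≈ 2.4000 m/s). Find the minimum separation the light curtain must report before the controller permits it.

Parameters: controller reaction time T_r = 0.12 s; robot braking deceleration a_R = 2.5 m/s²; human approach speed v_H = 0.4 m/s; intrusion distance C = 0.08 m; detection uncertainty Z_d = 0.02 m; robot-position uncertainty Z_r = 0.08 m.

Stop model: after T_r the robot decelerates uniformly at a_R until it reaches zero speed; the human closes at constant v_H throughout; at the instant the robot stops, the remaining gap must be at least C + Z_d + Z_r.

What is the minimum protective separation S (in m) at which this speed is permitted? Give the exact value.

S_min = 513/250 m = 2.0520 m

stop time T_s = (12/5)/(5/2) = 0.9600 s
robot in T_r: 2.4000·0.1200 = 0.2880 m
robot covers 2.4000·0.9600 − ½·2.5000·0.9600² = 1.1520 m while stopping
human closes 0.4000·1.0800 = 0.4320 m
residual clearance needed = 0.0800+0.0200+0.0800 = 0.1800 m
S_min ≈ 0.2880+1.1520+0.4320+0.1800  ⇒  S_min = 513/250 m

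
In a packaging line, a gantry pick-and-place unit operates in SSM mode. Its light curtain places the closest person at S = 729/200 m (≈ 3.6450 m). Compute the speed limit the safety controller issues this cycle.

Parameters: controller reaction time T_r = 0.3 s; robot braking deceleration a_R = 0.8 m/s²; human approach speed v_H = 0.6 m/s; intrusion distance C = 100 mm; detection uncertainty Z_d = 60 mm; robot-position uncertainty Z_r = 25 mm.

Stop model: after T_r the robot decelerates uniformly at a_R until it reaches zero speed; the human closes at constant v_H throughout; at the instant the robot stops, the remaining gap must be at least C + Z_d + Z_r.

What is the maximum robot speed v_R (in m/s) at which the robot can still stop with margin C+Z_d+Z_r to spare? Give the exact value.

v_R_max = 8/5 m/s = 1.6000 m/s

quadratic (5/8)·v² + (21/20)·v + (-82/25) = 0
  disc = (21/20)² − 4·(5/8)·(-82/25) = 3721/400 ; √disc = 61/20
  v_R = (−(21/20) + 61/20) / (2·(5/8)) = 8/5 m/s
check:
braking lasts T_s = (8/5)/(4/5) = 2.0000 s
robot in T_r: 1.6000·0.3000 = 0.4800 m
braking distance = 1.6000²/(2·0.8000) = 1.6000 m
person approaches 0.6000·(0.3000+2.0000) = 1.3800 m
residual clearance needed = 0.1000+0.0600+0.0250 = 0.1850 m
sum ≈ 0.4800+1.6000+1.3800+0.1850 ≈ 3.6450 m = S ✓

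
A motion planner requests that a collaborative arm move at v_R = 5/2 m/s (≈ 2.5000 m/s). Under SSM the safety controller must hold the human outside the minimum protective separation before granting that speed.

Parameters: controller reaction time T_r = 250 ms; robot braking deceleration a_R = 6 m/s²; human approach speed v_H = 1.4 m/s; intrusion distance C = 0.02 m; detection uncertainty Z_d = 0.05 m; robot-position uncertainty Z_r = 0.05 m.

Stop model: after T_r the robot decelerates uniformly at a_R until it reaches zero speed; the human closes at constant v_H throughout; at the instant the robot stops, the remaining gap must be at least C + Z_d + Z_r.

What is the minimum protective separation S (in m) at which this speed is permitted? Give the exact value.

T_s = v_R/a_R = (5/2)/6 = 0.4167 s
robot covers v_R·T_r = 2.5000·0.2500 = 0.6250 m before braking
robot under decel: 2.5000²/(2·6.0000) = 0.5208 m
human over T_r+T_s: 1.4000·(0.2500+0.4167) = 0.9333 m
C+Z_d+Z_r = 0.0200+0.0500+0.0500 = 0.1200 m
S_min ≈ 0.6250+0.5208+0.9333+0.1200  ⇒  S_min = 2639/1200 m

S_min = 2639/1200 m = 2.1992 m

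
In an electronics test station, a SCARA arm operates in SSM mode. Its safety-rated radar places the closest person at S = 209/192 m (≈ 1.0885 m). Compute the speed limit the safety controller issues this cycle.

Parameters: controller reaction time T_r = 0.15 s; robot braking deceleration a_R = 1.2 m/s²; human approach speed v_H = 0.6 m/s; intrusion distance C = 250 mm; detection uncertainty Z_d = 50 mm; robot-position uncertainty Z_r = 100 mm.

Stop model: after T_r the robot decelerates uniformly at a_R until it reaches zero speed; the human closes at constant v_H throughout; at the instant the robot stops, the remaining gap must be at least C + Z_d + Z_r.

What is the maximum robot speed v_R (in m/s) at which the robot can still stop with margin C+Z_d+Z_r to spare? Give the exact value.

at the boundary: (5/12)·v² + (13/20)·v + (-2873/4800) = 0
  disc = (13/20)² − 4·(5/12)·(-2873/4800) = 20449/14400 ; √disc = 143/120
  v_R = (−(13/20) + 143/120) / (2·(5/12)) = 13/20 m/s
check:
T_s = v_R/a_R = (13/20)/(6/5) = 0.5417 s
robot covers v_R·T_r = 0.6500·0.1500 = 0.0975 m before braking
robot under decel: 0.6500²/(2·1.2000) = 0.1760 m
person approaches 0.6000·(0.1500+0.5417) = 0.4150 m
C+Z_d+Z_r = 0.2500+0.0500+0.1000 = 0.4000 m
sum ≈ 0.0975+0.1760+0.4150+0.4000 ≈ 1.0885 m = S ✓

v_R_max = 13/20 m/s = 0.6500 m/s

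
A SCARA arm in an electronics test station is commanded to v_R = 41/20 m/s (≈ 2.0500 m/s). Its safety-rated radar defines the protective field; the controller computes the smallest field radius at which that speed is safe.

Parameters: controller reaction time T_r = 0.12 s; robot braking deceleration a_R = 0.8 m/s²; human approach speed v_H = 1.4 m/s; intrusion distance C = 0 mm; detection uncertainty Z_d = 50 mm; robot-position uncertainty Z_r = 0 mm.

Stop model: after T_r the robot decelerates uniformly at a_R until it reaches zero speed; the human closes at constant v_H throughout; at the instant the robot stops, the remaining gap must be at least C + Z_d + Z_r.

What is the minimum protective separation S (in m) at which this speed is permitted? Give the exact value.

S_min = 106849/16000 m = 6.6781 m

stop time T_s = (41/20)/(4/5) = 2.5625 s
robot in T_r: 2.0500·0.1200 = 0.2460 m
robot under decel: 2.0500²/(2·0.8000) = 2.6266 m
person approaches 1.4000·(0.1200+2.5625) = 3.7555 m
margins: 0.0000+0.0500+0.0000 = 0.0500 m
S_min ≈ 0.2460+2.6266+3.7555+0.0500  ⇒  S_min = 106849/16000 m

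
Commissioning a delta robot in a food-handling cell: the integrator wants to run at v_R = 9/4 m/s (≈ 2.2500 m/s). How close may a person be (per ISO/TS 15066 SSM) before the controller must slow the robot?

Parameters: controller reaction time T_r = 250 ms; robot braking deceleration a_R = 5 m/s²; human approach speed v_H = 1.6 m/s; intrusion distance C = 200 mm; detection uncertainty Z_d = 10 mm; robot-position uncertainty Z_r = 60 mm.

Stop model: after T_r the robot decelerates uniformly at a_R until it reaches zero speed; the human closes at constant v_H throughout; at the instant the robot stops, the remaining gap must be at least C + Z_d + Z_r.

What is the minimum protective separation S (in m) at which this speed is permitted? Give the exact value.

stop time T_s = (9/4)/5 = 0.4500 s
robot covers v_R·T_r = 2.2500·0.2500 = 0.5625 m before braking
robot covers 2.2500·0.4500 − ½·5.0000·0.4500² = 0.5062 m while stopping
human over T_r+T_s: 1.6000·(0.2500+0.4500) = 1.1200 m
C+Z_d+Z_r = 0.2000+0.0100+0.0600 = 0.2700 m
S_min ≈ 0.5625+0.5062+1.1200+0.2700  ⇒  S_min = 1967/800 m

S_min = 1967/800 m = 2.4588 m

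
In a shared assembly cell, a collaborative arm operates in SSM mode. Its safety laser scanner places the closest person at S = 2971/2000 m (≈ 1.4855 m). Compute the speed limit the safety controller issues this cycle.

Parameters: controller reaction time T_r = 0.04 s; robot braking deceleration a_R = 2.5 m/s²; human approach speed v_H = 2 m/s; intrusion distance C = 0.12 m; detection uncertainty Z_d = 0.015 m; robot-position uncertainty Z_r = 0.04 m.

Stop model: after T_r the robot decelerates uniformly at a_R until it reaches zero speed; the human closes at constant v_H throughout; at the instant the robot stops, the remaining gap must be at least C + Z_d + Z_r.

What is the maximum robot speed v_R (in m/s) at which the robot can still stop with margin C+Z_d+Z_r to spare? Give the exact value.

at the boundary: (1/5)·v² + (21/25)·v + (-2461/2000) = 0
  disc = (21/25)² − 4·(1/5)·(-2461/2000) = 169/100 ; √disc = 13/10
  v_R = (−(21/25) + 13/10) / (2·(1/5)) = 23/20 m/s
check:
braking lasts T_s = (23/20)/(5/2) = 0.4600 s
robot in T_r: 1.1500·0.0400 = 0.0460 m
robot covers 1.1500·0.4600 − ½·2.5000·0.4600² = 0.2645 m while stopping
human closes 2.0000·0.5000 = 1.0000 m
margins: 0.1200+0.0150+0.0400 = 0.1750 m
sum ≈ 0.0460+0.2645+1.0000+0.1750 ≈ 1.4855 m = S ✓

v_R_max = 23/20 m/s = 1.1500 m/s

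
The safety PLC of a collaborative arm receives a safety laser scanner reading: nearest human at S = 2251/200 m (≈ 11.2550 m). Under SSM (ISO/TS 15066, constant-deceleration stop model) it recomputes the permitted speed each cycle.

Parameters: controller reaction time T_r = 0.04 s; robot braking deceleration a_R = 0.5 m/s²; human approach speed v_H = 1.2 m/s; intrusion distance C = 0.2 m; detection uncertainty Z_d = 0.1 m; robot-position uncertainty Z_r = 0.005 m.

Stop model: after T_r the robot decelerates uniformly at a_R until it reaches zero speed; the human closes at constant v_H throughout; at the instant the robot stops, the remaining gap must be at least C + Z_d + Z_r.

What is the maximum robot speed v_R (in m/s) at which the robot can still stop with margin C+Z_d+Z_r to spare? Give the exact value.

collect terms ⇒ (1)·v_R² + (61/25)·v_R + (-5451/500) = 0
  disc = (61/25)² − 4·(1)·(-5451/500) = 30976/625 ; √disc = 176/25
  v_R = (−(61/25) + 176/25) / (2·(1)) = 23/10 m/s
check:
braking lasts T_s = (23/10)/(1/2) = 4.6000 s
reaction-phase robot travel = 2.3000·0.0400 = 0.0920 m
robot under decel: 2.3000²/(2·0.5000) = 5.2900 m
human over T_r+T_s: 1.2000·(0.0400+4.6000) = 5.5680 m
residual clearance needed = 0.2000+0.1000+0.0050 = 0.3050 m
sum ≈ 0.0920+5.2900+5.5680+0.3050 ≈ 11.2550 m = S ✓

v_R_max = 23/10 m/s = 2.3000 m/s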